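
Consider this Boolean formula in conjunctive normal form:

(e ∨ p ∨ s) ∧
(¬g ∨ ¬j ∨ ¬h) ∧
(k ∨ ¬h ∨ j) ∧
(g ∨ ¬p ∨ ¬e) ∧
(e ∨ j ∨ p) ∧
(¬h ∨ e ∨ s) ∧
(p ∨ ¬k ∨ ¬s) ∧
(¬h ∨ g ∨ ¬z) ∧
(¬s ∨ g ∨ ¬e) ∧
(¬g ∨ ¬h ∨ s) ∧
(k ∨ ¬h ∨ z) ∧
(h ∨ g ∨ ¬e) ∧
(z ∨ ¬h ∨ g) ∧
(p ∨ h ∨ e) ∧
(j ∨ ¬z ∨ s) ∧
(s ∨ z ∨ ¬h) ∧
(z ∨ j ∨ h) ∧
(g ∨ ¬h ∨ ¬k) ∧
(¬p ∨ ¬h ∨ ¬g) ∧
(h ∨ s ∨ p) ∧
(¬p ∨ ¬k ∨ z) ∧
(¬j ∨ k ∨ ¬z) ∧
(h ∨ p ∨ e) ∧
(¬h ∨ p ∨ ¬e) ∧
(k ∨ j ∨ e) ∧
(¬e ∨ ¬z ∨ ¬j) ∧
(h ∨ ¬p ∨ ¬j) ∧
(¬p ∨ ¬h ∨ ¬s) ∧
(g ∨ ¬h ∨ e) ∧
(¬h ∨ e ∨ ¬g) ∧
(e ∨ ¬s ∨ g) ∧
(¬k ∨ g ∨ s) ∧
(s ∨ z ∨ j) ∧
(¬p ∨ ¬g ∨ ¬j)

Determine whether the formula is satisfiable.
Yes

Yes, the formula is satisfiable.

One satisfying assignment is: k=False, h=False, z=False, s=True, e=True, g=True, j=True, p=False

Verification: With this assignment, all 34 clauses evaluate to true.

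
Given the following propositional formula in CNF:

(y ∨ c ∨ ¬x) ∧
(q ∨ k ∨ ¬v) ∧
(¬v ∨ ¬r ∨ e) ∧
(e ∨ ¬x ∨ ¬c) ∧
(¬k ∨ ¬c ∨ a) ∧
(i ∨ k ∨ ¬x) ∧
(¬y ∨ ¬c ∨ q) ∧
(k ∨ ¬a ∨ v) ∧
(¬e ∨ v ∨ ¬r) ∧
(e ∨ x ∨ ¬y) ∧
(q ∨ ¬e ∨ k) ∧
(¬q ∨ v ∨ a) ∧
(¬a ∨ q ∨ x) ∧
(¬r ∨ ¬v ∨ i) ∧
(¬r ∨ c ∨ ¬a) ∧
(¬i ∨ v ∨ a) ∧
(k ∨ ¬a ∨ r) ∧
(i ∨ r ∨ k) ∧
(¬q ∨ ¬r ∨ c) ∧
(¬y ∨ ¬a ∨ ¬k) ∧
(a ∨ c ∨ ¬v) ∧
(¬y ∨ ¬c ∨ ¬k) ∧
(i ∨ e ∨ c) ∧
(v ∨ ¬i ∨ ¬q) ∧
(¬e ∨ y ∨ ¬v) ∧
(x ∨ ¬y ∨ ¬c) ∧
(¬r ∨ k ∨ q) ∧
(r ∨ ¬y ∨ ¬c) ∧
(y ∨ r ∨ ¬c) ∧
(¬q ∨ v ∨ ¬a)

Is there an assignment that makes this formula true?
Yes

Yes, the formula is satisfiable.

One satisfying assignment is: k=True, q=False, c=False, x=False, r=False, y=False, v=False, i=False, e=True, a=False

Verification: With this assignment, all 30 clauses evaluate to true.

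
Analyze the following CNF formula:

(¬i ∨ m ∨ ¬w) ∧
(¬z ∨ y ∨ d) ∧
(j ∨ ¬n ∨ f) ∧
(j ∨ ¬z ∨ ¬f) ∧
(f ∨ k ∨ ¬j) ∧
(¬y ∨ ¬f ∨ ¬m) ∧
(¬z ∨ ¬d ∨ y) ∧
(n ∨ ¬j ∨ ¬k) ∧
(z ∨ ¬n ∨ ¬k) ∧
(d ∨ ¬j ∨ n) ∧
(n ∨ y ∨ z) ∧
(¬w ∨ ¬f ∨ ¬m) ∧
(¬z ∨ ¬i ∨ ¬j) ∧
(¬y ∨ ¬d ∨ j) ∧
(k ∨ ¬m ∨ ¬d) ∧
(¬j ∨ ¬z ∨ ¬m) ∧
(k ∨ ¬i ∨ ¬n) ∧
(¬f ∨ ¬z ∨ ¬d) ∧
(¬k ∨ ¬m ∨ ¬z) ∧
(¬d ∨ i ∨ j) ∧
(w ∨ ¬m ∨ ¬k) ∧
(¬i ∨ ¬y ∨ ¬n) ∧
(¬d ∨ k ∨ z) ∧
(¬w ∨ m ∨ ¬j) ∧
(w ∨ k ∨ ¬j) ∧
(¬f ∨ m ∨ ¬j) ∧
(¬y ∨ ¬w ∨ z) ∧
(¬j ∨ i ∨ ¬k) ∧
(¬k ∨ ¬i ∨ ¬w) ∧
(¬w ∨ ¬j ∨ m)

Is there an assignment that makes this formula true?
Yes

Yes, the formula is satisfiable.

One satisfying assignment is: k=False, w=False, f=False, m=False, j=False, y=True, z=False, n=False, i=False, d=False

Verification: With this assignment, all 30 clauses evaluate to true.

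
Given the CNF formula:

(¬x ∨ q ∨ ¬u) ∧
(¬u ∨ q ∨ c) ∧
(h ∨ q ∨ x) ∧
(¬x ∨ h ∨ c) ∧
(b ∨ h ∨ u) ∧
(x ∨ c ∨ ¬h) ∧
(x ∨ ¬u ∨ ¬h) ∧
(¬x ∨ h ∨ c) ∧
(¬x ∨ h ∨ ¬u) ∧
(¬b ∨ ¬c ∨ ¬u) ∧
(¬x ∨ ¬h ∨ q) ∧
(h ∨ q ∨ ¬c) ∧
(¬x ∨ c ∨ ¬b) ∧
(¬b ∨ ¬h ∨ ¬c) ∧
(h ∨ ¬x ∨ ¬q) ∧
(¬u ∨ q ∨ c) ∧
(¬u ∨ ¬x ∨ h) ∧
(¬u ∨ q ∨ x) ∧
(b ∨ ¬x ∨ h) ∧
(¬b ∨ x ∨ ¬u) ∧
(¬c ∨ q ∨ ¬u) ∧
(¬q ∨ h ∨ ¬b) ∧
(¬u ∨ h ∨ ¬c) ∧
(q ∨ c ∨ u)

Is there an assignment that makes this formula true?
Yes

Yes, the formula is satisfiable.

One satisfying assignment is: c=False, u=True, x=False, q=True, b=False, h=False

Verification: With this assignment, all 24 clauses evaluate to true.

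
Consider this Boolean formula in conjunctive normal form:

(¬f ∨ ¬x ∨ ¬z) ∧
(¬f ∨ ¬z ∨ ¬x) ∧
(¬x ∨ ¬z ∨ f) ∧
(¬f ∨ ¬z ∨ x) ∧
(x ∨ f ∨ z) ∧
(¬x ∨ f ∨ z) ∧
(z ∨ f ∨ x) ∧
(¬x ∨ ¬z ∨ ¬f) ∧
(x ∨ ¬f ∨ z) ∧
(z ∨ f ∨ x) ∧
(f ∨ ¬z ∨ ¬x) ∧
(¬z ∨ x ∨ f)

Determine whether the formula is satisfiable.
Yes

Yes, the formula is satisfiable.

One satisfying assignment is: z=False, x=True, f=True

Verification: With this assignment, all 12 clauses evaluate to true.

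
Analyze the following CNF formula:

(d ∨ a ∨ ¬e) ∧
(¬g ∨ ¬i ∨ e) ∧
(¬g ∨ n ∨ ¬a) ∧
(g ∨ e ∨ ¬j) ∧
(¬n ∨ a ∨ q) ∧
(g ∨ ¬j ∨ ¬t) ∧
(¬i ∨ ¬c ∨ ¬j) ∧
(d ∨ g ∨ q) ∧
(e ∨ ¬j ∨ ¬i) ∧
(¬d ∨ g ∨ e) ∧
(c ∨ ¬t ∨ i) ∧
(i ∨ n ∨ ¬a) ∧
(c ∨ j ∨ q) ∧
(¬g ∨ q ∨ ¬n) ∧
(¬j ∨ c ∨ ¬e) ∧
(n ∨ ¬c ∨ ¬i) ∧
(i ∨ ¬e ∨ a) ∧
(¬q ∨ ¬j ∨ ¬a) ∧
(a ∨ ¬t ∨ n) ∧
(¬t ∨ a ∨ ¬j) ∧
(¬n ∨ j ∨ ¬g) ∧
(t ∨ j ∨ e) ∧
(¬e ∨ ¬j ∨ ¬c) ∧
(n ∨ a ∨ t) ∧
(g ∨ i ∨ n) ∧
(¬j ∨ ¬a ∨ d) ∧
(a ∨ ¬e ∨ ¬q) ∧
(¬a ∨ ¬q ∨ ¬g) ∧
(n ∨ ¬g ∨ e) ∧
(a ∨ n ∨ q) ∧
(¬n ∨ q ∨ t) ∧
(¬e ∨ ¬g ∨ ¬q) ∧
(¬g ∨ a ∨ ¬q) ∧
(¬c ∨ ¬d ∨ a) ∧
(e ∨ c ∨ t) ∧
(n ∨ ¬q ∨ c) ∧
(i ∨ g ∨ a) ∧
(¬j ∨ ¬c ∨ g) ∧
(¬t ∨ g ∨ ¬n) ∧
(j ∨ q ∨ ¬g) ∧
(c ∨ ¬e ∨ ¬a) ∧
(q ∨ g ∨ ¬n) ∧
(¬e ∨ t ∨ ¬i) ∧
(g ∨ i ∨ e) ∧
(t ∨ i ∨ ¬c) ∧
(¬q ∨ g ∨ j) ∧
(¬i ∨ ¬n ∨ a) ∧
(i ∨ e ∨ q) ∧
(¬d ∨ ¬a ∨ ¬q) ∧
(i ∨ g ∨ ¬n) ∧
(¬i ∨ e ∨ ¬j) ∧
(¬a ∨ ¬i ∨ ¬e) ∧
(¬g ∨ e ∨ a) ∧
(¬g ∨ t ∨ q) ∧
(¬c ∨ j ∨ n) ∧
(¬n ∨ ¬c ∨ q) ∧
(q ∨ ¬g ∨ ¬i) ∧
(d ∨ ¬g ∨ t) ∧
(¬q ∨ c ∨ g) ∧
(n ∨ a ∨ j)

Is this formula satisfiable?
No

No, the formula is not satisfiable.

No assignment of truth values to the variables can make all 60 clauses true simultaneously.

The formula is UNSAT (unsatisfiable).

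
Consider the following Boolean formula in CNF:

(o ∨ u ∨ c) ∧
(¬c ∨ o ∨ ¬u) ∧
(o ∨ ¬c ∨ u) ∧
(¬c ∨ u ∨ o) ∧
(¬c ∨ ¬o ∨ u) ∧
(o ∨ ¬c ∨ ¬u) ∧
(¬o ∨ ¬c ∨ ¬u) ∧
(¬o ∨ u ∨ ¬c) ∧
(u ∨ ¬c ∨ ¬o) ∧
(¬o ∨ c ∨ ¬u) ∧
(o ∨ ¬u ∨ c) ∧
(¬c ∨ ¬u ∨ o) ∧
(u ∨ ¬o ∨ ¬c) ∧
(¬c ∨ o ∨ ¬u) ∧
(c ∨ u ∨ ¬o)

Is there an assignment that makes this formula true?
No

No, the formula is not satisfiable.

No assignment of truth values to the variables can make all 15 clauses true simultaneously.

The formula is UNSAT (unsatisfiable).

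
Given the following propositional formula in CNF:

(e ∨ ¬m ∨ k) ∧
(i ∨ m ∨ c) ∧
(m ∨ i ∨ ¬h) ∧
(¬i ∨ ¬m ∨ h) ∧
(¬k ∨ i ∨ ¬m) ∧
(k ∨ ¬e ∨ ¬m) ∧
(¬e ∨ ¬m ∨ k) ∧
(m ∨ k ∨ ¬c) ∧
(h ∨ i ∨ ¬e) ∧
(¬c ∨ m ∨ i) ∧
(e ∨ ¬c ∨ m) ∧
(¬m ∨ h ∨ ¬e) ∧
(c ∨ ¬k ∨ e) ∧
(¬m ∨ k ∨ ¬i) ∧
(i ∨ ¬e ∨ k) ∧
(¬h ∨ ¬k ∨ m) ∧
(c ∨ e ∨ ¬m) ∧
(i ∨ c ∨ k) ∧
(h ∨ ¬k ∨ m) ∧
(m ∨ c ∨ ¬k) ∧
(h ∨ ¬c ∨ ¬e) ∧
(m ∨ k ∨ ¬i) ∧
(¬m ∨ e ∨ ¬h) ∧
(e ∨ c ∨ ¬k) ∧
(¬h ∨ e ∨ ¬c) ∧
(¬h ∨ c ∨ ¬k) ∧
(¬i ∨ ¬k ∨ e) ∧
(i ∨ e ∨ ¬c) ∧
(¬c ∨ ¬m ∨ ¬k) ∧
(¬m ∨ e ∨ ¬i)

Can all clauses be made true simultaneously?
No

No, the formula is not satisfiable.

No assignment of truth values to the variables can make all 30 clauses true simultaneously.

The formula is UNSAT (unsatisfiable).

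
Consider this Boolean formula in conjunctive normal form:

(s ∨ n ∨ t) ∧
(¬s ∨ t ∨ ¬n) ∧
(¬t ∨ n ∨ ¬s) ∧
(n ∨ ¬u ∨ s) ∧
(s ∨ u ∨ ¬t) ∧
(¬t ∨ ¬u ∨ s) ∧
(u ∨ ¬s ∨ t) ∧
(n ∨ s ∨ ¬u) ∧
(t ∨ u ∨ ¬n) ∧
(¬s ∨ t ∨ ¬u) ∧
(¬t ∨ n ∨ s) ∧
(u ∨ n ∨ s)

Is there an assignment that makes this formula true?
Yes

Yes, the formula is satisfiable.

One satisfying assignment is: n=True, s=True, t=True, u=False

Verification: With this assignment, all 12 clauses evaluate to true.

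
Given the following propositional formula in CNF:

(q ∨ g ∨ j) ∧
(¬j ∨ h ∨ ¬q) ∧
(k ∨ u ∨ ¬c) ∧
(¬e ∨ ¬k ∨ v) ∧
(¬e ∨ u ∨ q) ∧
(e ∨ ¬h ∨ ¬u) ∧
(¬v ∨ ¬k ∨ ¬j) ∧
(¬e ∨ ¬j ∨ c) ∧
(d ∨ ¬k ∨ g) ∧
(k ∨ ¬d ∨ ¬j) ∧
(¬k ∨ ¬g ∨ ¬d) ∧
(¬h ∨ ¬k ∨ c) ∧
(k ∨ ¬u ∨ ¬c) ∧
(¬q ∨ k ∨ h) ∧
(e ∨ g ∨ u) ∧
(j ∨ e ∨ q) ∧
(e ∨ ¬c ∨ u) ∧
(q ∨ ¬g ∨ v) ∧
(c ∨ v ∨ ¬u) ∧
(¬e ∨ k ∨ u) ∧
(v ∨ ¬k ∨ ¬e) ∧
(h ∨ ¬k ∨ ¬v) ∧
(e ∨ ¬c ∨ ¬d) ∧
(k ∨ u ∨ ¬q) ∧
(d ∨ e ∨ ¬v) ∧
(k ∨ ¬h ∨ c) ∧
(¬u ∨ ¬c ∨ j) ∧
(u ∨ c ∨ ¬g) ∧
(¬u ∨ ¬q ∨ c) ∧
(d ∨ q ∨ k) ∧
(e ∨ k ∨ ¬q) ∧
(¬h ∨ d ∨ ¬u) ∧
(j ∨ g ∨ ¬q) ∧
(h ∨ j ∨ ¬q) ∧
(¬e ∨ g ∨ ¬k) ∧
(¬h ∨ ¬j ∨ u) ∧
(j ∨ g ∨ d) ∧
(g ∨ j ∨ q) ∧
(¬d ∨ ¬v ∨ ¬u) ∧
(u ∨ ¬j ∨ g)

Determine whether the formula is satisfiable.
Yes

Yes, the formula is satisfiable.

One satisfying assignment is: u=False, k=True, v=True, h=True, q=True, d=False, c=True, e=True, j=False, g=True

Verification: With this assignment, all 40 clauses evaluate to true.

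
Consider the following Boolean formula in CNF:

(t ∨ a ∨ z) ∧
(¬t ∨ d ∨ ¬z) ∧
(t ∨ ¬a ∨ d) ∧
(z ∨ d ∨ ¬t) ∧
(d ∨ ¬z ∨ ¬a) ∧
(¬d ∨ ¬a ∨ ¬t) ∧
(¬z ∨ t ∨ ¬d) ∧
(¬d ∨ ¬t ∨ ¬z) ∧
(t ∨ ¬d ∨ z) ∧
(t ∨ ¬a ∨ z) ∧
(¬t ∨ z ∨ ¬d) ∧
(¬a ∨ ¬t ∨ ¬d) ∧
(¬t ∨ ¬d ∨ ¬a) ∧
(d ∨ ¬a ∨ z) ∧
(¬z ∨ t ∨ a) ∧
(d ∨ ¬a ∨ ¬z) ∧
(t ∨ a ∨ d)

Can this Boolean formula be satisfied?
No

No, the formula is not satisfiable.

No assignment of truth values to the variables can make all 17 clauses true simultaneously.

The formula is UNSAT (unsatisfiable).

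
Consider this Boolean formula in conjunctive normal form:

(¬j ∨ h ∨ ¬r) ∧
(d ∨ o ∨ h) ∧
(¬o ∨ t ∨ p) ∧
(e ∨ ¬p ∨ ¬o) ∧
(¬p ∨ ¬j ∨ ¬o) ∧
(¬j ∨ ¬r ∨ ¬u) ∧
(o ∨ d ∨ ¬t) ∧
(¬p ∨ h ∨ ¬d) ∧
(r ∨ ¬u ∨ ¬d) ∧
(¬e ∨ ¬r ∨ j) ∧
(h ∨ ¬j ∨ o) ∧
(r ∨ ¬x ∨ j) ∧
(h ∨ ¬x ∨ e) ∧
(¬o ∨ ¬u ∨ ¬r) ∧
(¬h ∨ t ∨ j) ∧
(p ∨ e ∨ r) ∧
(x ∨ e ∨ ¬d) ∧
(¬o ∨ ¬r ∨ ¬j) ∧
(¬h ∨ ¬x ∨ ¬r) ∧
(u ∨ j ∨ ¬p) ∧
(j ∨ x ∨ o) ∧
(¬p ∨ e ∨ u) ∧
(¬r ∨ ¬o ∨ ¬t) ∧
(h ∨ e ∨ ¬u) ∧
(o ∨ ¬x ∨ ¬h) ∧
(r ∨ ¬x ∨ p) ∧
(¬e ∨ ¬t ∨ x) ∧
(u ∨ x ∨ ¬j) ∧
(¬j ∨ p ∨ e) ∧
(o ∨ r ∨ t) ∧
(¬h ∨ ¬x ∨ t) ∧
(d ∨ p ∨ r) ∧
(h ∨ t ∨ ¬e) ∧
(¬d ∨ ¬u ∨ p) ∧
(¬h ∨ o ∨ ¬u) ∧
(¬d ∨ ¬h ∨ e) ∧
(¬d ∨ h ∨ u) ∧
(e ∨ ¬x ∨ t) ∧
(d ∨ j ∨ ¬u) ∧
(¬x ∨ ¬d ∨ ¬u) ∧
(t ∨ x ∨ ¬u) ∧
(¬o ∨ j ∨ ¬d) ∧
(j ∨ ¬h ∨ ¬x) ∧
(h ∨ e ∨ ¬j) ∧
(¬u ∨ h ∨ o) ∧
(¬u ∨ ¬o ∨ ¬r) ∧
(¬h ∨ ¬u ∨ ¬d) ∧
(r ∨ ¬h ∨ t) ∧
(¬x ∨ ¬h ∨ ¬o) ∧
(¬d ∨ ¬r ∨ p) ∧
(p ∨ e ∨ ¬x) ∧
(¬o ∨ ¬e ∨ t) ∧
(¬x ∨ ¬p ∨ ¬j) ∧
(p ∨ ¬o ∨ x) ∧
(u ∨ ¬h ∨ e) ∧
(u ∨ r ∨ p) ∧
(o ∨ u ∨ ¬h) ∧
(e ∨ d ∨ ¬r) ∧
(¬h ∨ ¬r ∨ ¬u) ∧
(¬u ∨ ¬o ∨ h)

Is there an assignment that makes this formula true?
No

No, the formula is not satisfiable.

No assignment of truth values to the variables can make all 60 clauses true simultaneously.

The formula is UNSAT (unsatisfiable).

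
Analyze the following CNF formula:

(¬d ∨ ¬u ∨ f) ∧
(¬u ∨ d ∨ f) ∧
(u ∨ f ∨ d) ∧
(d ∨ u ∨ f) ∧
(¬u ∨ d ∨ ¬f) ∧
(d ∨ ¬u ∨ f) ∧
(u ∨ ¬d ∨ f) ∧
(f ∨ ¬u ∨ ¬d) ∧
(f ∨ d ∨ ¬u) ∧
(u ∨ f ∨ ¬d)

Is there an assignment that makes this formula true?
Yes

Yes, the formula is satisfiable.

One satisfying assignment is: d=False, u=False, f=True

Verification: With this assignment, all 10 clauses evaluate to true.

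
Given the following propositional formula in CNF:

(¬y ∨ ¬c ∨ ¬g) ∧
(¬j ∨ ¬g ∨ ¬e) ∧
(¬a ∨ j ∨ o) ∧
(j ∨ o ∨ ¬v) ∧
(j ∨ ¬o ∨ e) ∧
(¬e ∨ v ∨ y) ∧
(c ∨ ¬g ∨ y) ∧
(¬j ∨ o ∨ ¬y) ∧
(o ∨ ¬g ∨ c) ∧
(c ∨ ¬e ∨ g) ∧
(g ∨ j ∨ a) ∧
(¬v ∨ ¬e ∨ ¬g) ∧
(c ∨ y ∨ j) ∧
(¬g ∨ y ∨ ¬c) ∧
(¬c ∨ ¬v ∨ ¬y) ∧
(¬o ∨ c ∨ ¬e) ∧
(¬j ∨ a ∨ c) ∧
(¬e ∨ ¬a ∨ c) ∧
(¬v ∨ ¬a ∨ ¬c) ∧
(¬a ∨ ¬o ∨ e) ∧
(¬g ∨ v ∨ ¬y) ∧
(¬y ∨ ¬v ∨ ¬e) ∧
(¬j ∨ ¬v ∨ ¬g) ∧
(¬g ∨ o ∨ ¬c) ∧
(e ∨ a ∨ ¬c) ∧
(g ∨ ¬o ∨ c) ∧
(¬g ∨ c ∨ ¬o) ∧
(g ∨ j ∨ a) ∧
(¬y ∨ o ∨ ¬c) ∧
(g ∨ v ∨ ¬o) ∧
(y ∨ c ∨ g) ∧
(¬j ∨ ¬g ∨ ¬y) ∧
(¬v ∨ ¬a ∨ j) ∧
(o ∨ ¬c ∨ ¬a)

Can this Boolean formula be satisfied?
Yes

Yes, the formula is satisfiable.

One satisfying assignment is: c=True, a=False, y=False, v=True, j=True, o=False, g=False, e=True

Verification: With this assignment, all 34 clauses evaluate to true.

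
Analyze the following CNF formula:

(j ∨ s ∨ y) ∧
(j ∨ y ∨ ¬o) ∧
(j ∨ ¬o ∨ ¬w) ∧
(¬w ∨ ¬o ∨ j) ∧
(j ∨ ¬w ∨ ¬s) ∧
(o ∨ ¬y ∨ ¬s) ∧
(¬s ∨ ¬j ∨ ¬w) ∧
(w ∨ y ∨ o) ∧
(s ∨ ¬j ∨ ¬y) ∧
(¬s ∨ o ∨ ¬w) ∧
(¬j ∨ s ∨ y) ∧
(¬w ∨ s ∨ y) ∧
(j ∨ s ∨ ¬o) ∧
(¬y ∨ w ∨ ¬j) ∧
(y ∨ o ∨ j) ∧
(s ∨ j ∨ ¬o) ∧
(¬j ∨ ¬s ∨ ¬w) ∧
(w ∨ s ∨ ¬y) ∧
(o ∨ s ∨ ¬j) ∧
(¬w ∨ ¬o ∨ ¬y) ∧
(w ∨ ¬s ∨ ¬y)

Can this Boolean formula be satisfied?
Yes

Yes, the formula is satisfiable.

One satisfying assignment is: y=False, s=True, w=False, o=True, j=True

Verification: With this assignment, all 21 clauses evaluate to true.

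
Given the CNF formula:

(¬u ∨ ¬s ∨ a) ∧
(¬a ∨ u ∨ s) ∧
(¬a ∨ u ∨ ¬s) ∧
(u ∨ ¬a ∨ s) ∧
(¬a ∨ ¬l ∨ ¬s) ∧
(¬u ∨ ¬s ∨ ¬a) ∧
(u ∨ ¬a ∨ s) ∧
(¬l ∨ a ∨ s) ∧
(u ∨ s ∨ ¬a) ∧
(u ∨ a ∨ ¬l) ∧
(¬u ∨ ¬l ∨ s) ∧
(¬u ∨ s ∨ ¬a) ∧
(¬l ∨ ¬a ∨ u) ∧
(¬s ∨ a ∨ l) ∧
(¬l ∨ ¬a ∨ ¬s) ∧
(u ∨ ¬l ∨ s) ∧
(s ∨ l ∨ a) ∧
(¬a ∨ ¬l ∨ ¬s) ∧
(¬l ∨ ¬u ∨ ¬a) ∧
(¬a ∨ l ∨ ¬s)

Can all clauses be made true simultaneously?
No

No, the formula is not satisfiable.

No assignment of truth values to the variables can make all 20 clauses true simultaneously.

The formula is UNSAT (unsatisfiable).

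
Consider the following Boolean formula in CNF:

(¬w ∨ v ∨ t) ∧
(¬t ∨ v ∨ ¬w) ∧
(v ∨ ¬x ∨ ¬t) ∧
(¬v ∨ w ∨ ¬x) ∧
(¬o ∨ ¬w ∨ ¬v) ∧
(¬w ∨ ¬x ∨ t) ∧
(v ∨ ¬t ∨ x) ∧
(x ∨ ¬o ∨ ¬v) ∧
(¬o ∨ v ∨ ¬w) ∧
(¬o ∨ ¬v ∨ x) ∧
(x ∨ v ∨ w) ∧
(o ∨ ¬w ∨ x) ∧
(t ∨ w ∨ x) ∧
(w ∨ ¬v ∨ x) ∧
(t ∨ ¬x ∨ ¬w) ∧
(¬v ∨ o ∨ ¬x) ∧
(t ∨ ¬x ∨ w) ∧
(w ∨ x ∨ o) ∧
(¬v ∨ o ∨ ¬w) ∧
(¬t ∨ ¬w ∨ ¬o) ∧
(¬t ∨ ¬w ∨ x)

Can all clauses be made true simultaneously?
No

No, the formula is not satisfiable.

No assignment of truth values to the variables can make all 21 clauses true simultaneously.

The formula is UNSAT (unsatisfiable).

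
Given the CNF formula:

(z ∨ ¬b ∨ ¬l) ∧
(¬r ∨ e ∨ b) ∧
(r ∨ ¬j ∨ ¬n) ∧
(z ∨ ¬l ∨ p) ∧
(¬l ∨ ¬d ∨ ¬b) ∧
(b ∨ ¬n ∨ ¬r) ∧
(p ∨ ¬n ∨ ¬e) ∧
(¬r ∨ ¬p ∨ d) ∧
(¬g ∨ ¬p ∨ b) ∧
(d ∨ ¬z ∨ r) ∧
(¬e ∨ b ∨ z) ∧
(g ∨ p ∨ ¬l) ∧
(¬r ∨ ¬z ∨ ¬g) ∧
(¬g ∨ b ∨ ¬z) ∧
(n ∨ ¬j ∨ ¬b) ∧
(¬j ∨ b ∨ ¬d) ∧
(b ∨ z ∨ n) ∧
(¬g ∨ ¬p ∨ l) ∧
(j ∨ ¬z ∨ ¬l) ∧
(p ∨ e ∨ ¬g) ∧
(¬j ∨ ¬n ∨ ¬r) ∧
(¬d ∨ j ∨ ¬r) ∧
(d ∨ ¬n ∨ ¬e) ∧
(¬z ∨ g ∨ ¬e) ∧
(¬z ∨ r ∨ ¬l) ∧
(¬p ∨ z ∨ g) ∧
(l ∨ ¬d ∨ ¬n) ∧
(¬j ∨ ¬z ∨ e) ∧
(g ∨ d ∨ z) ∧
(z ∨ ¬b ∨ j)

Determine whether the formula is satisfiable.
Yes

Yes, the formula is satisfiable.

One satisfying assignment is: b=True, g=False, e=False, n=False, d=False, l=False, z=True, p=False, j=False, r=True

Verification: With this assignment, all 30 clauses evaluate to true.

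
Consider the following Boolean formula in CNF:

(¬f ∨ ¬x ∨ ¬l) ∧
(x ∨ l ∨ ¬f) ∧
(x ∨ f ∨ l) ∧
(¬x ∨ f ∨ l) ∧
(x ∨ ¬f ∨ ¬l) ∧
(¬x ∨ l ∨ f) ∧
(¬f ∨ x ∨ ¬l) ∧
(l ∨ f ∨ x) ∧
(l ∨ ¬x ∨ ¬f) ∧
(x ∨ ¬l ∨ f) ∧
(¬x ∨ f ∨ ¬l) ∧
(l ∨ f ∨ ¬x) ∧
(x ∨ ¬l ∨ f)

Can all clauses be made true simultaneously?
No

No, the formula is not satisfiable.

No assignment of truth values to the variables can make all 13 clauses true simultaneously.

The formula is UNSAT (unsatisfiable).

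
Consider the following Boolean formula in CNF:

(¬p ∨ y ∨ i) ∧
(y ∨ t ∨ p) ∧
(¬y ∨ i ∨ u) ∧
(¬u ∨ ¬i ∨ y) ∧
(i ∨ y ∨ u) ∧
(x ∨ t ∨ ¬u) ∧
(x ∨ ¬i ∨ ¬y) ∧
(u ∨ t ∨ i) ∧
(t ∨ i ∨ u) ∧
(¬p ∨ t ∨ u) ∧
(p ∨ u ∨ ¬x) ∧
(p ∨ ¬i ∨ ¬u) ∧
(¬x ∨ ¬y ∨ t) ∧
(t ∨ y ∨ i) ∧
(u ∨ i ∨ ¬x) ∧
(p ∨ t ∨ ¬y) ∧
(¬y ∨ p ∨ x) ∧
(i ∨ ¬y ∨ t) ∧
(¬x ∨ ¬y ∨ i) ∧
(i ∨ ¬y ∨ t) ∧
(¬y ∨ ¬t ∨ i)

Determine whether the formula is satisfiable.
Yes

Yes, the formula is satisfiable.

One satisfying assignment is: y=False, i=True, t=True, x=False, p=False, u=False

Verification: With this assignment, all 21 clauses evaluate to true.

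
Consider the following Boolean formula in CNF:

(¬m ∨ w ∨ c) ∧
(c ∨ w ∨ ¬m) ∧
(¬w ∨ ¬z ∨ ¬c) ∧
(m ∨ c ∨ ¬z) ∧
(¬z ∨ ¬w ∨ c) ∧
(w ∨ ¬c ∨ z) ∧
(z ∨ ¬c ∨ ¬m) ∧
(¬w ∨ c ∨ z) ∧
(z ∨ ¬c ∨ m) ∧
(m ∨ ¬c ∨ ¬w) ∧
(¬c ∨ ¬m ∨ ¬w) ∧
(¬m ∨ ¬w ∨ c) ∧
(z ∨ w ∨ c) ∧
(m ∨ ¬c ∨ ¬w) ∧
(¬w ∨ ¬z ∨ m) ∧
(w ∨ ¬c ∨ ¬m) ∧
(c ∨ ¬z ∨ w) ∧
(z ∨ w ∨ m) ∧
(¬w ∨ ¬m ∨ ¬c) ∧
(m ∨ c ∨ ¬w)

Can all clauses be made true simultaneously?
Yes

Yes, the formula is satisfiable.

One satisfying assignment is: z=True, m=False, c=True, w=False

Verification: With this assignment, all 20 clauses evaluate to true.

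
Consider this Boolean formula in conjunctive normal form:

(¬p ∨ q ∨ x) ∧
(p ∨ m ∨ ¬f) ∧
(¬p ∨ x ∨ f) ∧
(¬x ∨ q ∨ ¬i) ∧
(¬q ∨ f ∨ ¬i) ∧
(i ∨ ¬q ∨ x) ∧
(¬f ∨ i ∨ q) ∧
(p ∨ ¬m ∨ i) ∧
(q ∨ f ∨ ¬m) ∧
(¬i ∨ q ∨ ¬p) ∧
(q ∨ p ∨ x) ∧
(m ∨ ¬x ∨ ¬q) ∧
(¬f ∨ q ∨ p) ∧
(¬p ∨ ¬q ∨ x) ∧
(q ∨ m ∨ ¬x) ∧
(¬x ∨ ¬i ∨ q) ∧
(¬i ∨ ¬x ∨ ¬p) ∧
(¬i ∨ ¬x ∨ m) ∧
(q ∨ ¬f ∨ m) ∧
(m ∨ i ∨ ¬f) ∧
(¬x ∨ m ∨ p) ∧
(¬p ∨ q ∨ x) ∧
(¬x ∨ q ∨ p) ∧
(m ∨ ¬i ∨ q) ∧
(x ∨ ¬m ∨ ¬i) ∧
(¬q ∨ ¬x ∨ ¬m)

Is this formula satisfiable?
No

No, the formula is not satisfiable.

No assignment of truth values to the variables can make all 26 clauses true simultaneously.

The formula is UNSAT (unsatisfiable).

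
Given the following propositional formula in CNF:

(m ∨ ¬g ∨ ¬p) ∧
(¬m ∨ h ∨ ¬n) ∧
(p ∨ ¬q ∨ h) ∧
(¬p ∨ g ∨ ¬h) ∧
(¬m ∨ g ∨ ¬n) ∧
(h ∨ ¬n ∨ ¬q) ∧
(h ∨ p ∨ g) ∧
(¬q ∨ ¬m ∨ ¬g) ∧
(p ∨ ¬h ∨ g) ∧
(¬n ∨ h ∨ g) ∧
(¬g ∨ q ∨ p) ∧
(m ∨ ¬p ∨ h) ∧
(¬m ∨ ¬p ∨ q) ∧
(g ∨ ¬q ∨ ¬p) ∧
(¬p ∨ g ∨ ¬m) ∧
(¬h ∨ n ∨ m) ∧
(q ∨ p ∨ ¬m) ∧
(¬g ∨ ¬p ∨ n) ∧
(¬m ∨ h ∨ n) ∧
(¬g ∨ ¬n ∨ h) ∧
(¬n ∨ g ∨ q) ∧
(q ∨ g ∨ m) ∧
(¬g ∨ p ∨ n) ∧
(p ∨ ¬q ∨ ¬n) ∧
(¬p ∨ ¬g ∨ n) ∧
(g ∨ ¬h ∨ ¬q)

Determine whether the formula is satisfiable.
No

No, the formula is not satisfiable.

No assignment of truth values to the variables can make all 26 clauses true simultaneously.

The formula is UNSAT (unsatisfiable).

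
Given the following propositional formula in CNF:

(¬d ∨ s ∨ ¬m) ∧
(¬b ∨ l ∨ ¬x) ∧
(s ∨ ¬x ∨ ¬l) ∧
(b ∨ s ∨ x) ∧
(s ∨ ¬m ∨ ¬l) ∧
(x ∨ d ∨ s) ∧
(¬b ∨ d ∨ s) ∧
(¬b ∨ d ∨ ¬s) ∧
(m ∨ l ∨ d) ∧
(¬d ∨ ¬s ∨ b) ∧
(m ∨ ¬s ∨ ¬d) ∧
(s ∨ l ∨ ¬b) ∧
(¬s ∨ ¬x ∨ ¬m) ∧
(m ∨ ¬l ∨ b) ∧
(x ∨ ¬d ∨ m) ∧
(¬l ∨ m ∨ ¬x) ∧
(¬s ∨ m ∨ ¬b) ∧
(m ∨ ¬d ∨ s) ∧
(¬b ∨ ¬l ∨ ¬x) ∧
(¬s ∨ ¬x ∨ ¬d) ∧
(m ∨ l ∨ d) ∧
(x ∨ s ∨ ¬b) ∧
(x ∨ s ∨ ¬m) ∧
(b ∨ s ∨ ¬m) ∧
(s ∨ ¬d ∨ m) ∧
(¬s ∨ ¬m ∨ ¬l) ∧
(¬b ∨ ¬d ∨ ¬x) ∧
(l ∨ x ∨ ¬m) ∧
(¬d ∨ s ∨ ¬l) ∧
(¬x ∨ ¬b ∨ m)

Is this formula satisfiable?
No

No, the formula is not satisfiable.

No assignment of truth values to the variables can make all 30 clauses true simultaneously.

The formula is UNSAT (unsatisfiable).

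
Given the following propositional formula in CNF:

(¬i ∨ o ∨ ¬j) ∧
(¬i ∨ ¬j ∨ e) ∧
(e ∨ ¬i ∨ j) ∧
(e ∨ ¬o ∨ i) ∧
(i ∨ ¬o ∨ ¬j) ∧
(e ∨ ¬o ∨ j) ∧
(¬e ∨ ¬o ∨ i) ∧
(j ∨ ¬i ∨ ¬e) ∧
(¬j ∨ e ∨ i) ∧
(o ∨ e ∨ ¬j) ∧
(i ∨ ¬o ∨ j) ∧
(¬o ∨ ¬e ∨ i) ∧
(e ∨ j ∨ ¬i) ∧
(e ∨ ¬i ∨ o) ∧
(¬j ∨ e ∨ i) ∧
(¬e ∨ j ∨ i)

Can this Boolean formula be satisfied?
Yes

Yes, the formula is satisfiable.

One satisfying assignment is: j=False, o=False, e=False, i=False

Verification: With this assignment, all 16 clauses evaluate to true.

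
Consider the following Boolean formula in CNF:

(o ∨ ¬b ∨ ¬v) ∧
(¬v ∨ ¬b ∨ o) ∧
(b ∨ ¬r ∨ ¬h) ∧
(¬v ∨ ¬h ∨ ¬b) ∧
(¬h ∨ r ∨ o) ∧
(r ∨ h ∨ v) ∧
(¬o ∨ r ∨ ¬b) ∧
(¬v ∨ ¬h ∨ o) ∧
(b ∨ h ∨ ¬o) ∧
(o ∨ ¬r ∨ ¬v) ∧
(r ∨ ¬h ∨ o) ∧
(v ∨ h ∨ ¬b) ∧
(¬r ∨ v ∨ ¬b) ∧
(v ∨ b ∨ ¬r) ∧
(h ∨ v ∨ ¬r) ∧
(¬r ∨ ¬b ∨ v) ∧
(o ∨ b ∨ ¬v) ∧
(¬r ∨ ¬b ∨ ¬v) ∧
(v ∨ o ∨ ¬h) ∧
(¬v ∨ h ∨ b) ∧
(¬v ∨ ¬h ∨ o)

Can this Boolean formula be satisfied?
Yes

Yes, the formula is satisfiable.

One satisfying assignment is: h=True, o=True, v=False, r=False, b=False

Verification: With this assignment, all 21 clauses evaluate to true.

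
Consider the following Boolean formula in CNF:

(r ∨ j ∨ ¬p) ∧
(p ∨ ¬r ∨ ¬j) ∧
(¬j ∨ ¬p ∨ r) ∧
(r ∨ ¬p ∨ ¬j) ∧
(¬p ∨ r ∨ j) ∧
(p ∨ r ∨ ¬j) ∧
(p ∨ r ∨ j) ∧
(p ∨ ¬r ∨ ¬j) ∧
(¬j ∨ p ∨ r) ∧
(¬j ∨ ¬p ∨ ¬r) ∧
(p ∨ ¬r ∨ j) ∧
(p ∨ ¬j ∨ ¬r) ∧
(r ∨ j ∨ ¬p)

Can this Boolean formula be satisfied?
Yes

Yes, the formula is satisfiable.

One satisfying assignment is: r=True, j=False, p=True

Verification: With this assignment, all 13 clauses evaluate to true.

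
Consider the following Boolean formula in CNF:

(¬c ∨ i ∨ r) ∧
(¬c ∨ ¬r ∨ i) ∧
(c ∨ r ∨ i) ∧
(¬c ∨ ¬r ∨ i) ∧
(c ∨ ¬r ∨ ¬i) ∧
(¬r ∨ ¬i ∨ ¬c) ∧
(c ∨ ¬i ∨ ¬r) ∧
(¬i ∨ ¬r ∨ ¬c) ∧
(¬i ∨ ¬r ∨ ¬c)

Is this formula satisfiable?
Yes

Yes, the formula is satisfiable.

One satisfying assignment is: c=False, r=True, i=False

Verification: With this assignment, all 9 clauses evaluate to true.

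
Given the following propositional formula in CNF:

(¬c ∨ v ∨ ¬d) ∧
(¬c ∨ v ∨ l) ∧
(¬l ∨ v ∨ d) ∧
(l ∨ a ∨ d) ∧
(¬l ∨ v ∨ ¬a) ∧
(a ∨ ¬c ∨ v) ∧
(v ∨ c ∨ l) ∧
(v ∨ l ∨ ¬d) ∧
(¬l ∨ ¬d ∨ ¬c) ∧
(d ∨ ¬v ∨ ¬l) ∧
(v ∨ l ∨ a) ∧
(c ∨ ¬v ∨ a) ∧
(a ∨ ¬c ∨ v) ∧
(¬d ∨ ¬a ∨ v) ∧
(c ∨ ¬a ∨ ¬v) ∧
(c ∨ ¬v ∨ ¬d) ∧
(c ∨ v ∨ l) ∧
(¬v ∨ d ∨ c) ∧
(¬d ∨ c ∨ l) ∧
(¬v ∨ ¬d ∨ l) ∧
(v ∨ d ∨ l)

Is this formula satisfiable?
Yes

Yes, the formula is satisfiable.

One satisfying assignment is: v=False, d=True, l=True, a=False, c=False

Verification: With this assignment, all 21 clauses evaluate to true.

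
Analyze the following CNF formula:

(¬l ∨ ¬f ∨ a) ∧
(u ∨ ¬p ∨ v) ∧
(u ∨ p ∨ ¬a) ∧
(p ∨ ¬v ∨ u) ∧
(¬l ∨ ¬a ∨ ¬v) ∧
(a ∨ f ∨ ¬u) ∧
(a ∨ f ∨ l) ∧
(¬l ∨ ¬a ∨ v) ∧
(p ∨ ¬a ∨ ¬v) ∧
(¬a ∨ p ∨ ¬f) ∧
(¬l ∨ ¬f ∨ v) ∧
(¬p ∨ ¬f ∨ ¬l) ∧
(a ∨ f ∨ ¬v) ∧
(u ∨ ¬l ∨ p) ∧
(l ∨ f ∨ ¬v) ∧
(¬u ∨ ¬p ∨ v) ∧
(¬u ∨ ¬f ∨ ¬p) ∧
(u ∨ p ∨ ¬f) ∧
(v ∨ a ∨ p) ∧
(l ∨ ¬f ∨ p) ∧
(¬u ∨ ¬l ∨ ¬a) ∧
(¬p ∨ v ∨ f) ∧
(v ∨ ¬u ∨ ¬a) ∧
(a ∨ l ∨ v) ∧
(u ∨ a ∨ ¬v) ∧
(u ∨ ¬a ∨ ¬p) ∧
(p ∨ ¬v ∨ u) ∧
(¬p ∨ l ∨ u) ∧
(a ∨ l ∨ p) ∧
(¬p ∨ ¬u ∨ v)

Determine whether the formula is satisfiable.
No

No, the formula is not satisfiable.

No assignment of truth values to the variables can make all 30 clauses true simultaneously.

The formula is UNSAT (unsatisfiable).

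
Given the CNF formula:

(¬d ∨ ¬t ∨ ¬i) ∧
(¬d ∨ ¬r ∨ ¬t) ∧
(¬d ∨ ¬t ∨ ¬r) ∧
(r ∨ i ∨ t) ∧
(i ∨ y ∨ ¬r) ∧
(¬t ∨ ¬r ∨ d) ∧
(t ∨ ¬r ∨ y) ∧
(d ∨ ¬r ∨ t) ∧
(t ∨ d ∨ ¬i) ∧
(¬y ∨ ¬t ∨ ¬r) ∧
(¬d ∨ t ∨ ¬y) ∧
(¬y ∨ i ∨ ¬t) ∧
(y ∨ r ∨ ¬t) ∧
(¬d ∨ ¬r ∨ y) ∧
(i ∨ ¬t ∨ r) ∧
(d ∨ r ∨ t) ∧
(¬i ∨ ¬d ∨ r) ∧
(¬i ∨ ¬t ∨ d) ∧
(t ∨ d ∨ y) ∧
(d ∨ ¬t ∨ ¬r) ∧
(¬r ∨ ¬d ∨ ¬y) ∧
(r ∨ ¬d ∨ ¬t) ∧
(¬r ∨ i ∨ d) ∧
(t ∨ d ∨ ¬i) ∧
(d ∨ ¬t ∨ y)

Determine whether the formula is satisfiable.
No

No, the formula is not satisfiable.

No assignment of truth values to the variables can make all 25 clauses true simultaneously.

The formula is UNSAT (unsatisfiable).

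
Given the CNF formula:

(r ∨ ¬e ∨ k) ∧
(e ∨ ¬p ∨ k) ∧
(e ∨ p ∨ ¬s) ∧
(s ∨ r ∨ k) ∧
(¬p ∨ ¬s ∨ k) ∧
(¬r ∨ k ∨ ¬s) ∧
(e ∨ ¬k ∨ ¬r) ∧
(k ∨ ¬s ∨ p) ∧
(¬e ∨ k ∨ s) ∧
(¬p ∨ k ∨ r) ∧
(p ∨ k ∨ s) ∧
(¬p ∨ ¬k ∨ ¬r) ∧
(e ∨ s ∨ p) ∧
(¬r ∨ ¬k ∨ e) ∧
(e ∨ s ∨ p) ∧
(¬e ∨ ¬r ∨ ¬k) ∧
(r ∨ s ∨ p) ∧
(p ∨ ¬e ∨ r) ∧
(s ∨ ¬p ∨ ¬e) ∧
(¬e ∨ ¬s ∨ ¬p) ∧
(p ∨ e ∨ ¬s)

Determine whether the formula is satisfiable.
Yes

Yes, the formula is satisfiable.

One satisfying assignment is: k=True, e=False, s=True, r=False, p=True

Verification: With this assignment, all 21 clauses evaluate to true.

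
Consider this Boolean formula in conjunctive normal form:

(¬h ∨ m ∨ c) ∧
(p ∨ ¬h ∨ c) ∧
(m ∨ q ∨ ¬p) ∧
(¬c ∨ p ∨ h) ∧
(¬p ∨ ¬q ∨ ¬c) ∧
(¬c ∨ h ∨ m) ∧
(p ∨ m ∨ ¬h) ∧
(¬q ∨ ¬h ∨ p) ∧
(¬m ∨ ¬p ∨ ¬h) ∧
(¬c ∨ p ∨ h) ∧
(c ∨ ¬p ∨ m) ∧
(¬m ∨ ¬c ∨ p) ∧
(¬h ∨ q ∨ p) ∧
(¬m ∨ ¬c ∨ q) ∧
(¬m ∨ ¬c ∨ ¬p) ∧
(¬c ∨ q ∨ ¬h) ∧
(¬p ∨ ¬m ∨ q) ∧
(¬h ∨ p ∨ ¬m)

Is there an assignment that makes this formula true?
Yes

Yes, the formula is satisfiable.

One satisfying assignment is: h=False, p=False, c=False, m=False, q=False

Verification: With this assignment, all 18 clauses evaluate to true.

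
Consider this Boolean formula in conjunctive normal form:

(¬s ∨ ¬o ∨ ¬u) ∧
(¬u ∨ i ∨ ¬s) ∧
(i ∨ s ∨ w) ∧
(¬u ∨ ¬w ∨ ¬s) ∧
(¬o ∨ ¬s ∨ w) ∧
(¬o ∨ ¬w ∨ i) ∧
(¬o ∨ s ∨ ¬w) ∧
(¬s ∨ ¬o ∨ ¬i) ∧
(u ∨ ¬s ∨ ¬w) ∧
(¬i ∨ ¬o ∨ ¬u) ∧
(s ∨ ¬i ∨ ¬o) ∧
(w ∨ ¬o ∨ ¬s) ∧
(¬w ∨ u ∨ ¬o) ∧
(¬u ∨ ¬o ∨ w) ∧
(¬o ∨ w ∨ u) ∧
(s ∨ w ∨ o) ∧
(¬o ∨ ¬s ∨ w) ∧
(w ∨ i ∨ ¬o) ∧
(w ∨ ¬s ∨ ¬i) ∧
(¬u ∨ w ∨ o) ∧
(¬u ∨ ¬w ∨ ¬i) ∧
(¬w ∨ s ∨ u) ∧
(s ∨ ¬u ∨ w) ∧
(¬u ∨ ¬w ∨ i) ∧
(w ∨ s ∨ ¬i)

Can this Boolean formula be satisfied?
Yes

Yes, the formula is satisfiable.

One satisfying assignment is: s=True, w=False, u=False, i=False, o=False

Verification: With this assignment, all 25 clauses evaluate to true.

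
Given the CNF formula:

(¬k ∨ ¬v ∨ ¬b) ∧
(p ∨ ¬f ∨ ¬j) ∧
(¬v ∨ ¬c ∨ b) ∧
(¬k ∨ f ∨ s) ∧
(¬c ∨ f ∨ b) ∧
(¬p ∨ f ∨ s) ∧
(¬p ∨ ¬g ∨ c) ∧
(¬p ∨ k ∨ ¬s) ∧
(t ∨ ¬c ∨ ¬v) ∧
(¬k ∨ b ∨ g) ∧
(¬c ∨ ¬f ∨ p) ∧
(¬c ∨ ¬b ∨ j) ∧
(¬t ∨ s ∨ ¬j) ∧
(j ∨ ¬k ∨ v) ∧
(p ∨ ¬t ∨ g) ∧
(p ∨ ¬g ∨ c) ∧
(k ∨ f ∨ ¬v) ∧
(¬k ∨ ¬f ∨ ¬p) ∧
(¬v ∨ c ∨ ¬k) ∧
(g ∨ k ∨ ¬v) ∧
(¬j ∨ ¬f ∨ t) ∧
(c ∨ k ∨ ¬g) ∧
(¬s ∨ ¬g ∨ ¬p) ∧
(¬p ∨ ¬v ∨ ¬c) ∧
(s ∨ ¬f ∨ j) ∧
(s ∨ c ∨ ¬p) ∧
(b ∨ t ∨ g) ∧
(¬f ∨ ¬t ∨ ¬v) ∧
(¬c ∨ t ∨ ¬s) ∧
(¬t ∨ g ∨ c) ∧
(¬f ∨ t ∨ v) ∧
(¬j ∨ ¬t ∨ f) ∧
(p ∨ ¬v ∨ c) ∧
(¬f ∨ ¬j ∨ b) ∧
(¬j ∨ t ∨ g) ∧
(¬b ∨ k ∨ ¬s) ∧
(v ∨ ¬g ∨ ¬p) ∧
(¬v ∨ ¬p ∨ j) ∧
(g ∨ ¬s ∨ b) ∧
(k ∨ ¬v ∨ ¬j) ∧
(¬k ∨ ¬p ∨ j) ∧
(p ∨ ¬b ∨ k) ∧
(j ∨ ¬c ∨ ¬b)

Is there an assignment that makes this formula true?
No

No, the formula is not satisfiable.

No assignment of truth values to the variables can make all 43 clauses true simultaneously.

The formula is UNSAT (unsatisfiable).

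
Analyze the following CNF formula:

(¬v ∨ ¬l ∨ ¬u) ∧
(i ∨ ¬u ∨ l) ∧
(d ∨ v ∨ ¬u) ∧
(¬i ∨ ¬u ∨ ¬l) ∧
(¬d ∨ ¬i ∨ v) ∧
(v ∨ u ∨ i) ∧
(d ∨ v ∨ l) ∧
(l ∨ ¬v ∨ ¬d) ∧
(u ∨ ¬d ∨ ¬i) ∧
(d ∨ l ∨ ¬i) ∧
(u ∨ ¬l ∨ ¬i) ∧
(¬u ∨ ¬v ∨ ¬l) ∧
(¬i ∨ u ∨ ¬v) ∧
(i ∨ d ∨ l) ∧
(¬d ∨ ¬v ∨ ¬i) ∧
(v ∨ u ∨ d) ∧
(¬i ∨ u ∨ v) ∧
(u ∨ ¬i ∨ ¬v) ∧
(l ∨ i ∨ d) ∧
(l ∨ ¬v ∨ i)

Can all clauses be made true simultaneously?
Yes

Yes, the formula is satisfiable.

One satisfying assignment is: i=False, u=False, v=True, d=False, l=True

Verification: With this assignment, all 20 clauses evaluate to true.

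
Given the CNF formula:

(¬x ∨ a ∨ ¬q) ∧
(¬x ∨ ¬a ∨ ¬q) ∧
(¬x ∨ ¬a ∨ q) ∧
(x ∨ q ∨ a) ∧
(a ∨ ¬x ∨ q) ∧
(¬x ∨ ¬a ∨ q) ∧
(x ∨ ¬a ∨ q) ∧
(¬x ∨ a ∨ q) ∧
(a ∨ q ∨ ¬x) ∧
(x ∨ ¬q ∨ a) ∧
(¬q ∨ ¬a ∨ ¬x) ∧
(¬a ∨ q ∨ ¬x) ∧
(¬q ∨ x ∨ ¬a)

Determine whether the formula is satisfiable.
No

No, the formula is not satisfiable.

No assignment of truth values to the variables can make all 13 clauses true simultaneously.

The formula is UNSAT (unsatisfiable).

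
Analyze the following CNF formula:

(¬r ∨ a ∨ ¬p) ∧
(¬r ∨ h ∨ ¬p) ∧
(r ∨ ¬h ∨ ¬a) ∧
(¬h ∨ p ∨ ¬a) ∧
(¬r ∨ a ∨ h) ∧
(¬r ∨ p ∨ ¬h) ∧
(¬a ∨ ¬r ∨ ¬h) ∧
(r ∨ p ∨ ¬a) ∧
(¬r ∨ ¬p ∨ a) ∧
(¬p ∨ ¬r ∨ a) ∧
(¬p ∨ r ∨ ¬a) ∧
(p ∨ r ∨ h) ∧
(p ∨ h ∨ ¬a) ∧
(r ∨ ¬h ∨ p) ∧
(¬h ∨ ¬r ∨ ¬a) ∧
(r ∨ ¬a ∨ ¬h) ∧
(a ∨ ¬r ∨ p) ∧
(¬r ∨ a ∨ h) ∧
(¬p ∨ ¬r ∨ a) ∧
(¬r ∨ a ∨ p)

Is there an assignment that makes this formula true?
Yes

Yes, the formula is satisfiable.

One satisfying assignment is: h=False, p=True, a=False, r=False

Verification: With this assignment, all 20 clauses evaluate to true.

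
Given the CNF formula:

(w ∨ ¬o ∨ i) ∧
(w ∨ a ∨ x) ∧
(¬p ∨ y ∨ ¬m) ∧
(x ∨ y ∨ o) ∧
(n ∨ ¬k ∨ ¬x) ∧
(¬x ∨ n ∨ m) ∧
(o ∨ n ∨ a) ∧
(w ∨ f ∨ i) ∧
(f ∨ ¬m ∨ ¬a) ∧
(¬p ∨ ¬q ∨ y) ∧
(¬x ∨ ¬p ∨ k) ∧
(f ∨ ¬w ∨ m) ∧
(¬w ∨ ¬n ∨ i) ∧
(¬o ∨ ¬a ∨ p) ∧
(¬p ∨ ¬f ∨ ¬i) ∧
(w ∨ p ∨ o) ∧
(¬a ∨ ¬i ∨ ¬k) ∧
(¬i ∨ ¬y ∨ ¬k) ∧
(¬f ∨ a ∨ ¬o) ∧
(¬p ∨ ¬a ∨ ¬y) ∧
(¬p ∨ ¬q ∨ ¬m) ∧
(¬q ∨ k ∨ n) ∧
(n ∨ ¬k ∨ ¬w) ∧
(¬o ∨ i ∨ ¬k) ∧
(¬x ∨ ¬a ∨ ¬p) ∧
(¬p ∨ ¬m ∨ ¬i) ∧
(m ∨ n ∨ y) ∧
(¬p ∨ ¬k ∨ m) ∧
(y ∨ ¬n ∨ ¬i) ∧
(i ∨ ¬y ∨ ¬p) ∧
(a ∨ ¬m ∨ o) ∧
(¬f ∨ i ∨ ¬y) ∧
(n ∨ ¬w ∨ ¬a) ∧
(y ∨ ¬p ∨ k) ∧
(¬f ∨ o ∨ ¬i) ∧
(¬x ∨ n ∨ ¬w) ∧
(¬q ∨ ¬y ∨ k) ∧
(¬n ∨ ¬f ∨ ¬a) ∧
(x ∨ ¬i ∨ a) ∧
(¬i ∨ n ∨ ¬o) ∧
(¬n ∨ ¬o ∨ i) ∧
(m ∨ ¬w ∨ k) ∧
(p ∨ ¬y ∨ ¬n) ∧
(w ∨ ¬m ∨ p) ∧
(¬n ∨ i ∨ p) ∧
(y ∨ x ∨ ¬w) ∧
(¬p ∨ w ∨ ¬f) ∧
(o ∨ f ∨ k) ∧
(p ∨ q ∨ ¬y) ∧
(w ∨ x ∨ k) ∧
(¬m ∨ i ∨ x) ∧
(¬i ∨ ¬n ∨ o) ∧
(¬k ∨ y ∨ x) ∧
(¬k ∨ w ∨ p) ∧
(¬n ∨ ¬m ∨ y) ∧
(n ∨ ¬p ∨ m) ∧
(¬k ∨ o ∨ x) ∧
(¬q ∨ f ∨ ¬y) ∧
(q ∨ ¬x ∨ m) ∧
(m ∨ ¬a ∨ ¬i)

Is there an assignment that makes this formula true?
No

No, the formula is not satisfiable.

No assignment of truth values to the variables can make all 60 clauses true simultaneously.

The formula is UNSAT (unsatisfiable).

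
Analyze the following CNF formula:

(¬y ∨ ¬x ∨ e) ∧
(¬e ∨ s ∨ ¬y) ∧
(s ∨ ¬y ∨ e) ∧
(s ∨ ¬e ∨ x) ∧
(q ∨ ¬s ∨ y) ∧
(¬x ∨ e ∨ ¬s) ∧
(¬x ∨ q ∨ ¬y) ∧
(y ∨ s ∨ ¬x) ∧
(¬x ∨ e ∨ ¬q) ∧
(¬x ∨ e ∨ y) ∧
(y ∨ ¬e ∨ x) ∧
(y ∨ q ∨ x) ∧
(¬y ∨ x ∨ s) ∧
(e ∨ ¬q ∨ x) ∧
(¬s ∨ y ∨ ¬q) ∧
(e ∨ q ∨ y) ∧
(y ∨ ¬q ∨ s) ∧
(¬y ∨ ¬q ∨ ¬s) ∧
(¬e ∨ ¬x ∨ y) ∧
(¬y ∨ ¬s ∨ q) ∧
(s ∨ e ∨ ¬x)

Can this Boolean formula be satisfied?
No

No, the formula is not satisfiable.

No assignment of truth values to the variables can make all 21 clauses true simultaneously.

The formula is UNSAT (unsatisfiable).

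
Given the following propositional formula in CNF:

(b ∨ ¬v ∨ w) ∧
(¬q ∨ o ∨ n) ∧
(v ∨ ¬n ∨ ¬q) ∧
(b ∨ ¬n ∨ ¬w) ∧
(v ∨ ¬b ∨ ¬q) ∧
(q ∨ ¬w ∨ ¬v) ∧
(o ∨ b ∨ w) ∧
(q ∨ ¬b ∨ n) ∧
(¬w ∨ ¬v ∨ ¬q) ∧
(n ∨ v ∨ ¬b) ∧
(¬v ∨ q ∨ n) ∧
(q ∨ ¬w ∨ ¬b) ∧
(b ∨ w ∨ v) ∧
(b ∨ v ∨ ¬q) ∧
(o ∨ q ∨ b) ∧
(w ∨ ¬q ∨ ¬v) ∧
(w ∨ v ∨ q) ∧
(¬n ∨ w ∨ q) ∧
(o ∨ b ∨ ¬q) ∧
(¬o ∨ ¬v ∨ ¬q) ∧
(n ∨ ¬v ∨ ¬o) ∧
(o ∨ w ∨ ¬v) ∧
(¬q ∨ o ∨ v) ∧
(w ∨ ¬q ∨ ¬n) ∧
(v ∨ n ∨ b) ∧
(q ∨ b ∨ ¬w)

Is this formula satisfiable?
No

No, the formula is not satisfiable.

No assignment of truth values to the variables can make all 26 clauses true simultaneously.

The formula is UNSAT (unsatisfiable).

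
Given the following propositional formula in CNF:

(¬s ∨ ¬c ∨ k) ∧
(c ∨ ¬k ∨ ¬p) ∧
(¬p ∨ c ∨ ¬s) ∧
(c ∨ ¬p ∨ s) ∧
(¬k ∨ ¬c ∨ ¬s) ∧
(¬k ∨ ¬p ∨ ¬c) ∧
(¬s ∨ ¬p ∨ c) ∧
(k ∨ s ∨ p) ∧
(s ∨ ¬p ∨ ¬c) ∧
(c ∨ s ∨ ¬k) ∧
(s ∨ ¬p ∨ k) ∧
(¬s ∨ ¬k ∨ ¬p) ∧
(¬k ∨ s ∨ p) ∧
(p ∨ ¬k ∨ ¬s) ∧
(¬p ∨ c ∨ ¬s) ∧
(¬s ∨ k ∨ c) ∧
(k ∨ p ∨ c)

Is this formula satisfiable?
No

No, the formula is not satisfiable.

No assignment of truth values to the variables can make all 17 clauses true simultaneously.

The formula is UNSAT (unsatisfiable).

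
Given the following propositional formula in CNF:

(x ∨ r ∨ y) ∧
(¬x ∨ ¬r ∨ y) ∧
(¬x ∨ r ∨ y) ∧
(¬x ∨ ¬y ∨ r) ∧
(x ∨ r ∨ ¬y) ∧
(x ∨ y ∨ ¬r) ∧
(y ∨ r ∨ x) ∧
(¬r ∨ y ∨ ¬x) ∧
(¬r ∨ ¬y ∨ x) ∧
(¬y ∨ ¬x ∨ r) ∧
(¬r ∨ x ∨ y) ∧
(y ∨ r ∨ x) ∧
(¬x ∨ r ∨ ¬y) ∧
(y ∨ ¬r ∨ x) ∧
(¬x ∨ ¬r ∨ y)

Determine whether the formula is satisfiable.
Yes

Yes, the formula is satisfiable.

One satisfying assignment is: y=True, r=True, x=True

Verification: With this assignment, all 15 clauses evaluate to true.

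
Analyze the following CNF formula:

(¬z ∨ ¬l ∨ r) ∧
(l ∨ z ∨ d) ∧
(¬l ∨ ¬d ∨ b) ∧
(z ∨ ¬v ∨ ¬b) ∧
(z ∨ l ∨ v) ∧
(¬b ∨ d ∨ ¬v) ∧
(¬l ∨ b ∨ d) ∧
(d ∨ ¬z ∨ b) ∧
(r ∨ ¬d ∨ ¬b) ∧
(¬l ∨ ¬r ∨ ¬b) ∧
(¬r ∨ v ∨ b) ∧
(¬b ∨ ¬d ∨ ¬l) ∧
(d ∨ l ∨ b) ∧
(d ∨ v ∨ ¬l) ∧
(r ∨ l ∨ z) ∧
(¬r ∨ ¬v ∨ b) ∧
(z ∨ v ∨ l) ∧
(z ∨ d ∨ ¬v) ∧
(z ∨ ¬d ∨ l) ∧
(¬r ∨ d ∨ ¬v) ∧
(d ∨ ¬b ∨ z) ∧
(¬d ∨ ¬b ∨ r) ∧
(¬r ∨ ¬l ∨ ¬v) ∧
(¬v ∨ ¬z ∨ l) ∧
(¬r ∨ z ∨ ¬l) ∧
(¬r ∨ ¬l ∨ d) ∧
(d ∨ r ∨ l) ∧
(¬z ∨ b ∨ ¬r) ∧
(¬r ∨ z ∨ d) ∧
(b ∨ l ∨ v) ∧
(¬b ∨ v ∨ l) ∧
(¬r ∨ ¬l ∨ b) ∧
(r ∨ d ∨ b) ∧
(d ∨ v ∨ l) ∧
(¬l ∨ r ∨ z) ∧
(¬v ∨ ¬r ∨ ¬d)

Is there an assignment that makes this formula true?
No

No, the formula is not satisfiable.

No assignment of truth values to the variables can make all 36 clauses true simultaneously.

The formula is UNSAT (unsatisfiable).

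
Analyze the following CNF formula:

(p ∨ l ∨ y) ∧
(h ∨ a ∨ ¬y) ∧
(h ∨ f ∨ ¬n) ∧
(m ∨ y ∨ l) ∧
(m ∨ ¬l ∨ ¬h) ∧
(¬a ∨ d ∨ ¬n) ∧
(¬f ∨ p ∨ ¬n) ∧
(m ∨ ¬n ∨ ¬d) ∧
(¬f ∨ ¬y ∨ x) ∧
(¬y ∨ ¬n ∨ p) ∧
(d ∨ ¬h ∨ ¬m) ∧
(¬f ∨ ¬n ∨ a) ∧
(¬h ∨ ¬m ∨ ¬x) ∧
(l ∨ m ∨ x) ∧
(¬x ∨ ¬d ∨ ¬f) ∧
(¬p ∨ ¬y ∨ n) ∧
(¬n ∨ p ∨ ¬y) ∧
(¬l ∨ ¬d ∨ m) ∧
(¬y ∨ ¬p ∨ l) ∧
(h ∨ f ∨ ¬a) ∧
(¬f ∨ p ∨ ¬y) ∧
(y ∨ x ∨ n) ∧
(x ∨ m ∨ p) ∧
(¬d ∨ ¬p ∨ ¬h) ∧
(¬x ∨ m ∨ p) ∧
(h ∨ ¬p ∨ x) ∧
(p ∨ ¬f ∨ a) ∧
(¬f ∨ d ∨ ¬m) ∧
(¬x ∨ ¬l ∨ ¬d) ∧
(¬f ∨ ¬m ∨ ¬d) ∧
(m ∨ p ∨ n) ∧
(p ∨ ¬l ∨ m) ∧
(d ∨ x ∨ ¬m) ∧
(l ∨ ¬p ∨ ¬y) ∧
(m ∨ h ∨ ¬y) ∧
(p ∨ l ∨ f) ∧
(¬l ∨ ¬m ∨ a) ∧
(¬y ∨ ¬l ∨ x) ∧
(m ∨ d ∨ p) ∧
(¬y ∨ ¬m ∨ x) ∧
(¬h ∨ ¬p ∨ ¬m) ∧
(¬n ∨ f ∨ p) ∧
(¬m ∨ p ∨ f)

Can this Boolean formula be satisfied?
Yes

Yes, the formula is satisfiable.

One satisfying assignment is: d=False, y=False, a=False, l=True, x=True, m=False, f=False, n=False, h=False, p=True

Verification: With this assignment, all 43 clauses evaluate to true.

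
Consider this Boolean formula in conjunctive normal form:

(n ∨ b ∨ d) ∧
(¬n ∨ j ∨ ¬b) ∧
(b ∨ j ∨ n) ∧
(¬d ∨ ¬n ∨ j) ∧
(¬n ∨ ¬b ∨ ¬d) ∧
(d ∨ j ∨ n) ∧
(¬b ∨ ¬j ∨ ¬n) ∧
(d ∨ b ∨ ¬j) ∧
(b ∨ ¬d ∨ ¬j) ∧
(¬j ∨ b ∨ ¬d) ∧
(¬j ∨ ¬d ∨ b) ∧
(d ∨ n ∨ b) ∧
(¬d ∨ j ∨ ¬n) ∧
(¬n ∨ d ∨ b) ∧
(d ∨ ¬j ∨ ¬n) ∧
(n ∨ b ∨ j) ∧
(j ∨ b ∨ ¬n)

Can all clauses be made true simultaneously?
Yes

Yes, the formula is satisfiable.

One satisfying assignment is: n=False, j=False, d=True, b=True

Verification: With this assignment, all 17 clauses evaluate to true.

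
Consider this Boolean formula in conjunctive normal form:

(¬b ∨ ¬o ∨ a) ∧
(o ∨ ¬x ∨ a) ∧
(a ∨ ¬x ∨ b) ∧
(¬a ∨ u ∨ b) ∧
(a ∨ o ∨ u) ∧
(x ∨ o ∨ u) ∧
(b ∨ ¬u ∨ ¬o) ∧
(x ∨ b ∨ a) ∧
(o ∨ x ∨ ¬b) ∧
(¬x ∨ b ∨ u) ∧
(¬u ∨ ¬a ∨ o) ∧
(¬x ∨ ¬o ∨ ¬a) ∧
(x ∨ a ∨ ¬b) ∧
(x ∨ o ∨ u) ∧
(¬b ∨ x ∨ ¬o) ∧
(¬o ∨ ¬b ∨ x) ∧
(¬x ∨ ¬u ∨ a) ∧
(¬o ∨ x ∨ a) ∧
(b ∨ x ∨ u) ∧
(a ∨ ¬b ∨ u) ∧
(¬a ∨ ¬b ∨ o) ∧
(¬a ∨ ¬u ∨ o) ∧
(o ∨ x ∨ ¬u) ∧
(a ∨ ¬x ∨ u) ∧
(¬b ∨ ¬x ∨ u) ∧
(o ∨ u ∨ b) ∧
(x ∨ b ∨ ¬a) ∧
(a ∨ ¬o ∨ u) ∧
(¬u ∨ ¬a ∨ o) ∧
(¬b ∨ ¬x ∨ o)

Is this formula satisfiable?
No

No, the formula is not satisfiable.

No assignment of truth values to the variables can make all 30 clauses true simultaneously.

The formula is UNSAT (unsatisfiable).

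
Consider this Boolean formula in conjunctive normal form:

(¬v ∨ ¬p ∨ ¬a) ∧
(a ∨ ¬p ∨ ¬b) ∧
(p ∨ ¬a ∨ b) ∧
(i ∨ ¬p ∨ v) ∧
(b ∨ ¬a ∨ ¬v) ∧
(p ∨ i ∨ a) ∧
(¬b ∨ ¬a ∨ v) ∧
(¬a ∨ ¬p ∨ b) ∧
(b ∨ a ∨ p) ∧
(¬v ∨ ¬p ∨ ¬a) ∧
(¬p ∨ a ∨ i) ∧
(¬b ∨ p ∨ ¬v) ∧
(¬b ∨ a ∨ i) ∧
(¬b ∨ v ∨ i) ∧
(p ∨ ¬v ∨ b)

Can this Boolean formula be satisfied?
Yes

Yes, the formula is satisfiable.

One satisfying assignment is: b=True, i=True, a=False, p=False, v=False

Verification: With this assignment, all 15 clauses evaluate to true.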